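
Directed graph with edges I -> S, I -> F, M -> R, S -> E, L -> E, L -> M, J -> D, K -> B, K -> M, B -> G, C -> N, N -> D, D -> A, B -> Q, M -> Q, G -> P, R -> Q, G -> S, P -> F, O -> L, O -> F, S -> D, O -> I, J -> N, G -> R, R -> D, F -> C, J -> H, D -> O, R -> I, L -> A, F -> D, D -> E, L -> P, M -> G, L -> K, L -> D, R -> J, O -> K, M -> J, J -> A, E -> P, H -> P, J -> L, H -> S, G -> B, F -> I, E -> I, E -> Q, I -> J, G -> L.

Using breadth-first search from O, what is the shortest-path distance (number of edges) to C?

2

Level 0: O
Level 1: F, I, K, L
Level 2: A, B, C, D, E, J, M, P, S
Level 3: G, H, N, Q, R
C first appears at level 2.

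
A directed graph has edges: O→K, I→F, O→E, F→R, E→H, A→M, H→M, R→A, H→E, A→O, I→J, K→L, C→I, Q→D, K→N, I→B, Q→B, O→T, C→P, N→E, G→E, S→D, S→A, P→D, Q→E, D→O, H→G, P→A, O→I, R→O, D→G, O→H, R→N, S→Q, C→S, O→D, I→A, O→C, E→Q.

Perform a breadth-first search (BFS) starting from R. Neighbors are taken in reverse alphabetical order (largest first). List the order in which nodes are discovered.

R O N A T K I H E D C M L J F B G Q S P

Visit R; enqueue O, N, A → queue [O, N, A]
Visit O; enqueue T, K, I, H, E, D, C → queue [N, A, T, K, I, H, E, D, C]
Visit N → queue [A, T, K, I, H, E, D, C]
Visit A; enqueue M → queue [T, K, I, H, E, D, C, M]
Visit T → queue [K, I, H, E, D, C, M]
Visit K; enqueue L → queue [I, H, E, D, C, M, L]
Visit I; enqueue J, F, B → queue [H, E, D, C, M, L, J, F, B]
Visit H; enqueue G → queue [E, D, C, M, L, J, F, B, G]
Visit E; enqueue Q → queue [D, C, M, L, J, F, B, G, Q]
Visit D → queue [C, M, L, J, F, B, G, Q]
Visit C; enqueue S, P → queue [M, L, J, F, B, G, Q, S, P]
Visit M → queue [L, J, F, B, G, Q, S, P]
Visit L → queue [J, F, B, G, Q, S, P]
Visit J → queue [F, B, G, Q, S, P]
Visit F → queue [B, G, Q, S, P]
Visit B → queue [G, Q, S, P]
Visit G → queue [Q, S, P]
Visit Q → queue [S, P]
Visit S → queue [P]
Visit P → queue []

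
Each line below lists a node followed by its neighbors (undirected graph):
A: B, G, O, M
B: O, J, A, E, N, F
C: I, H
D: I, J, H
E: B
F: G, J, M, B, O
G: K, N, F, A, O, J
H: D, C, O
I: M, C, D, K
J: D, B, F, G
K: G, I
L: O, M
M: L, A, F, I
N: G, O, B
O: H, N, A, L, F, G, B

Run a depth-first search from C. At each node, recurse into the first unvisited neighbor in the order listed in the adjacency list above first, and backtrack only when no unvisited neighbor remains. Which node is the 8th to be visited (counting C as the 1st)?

Visit C
C → I
I → M
M → L
L → O
O → H
H → D
D → J
J → B
B → A
A → G
G → K
G → N
G → F
B → E

Visit order: C, I, M, L, O, H, D, J, B, A, G, K, N, F, E

J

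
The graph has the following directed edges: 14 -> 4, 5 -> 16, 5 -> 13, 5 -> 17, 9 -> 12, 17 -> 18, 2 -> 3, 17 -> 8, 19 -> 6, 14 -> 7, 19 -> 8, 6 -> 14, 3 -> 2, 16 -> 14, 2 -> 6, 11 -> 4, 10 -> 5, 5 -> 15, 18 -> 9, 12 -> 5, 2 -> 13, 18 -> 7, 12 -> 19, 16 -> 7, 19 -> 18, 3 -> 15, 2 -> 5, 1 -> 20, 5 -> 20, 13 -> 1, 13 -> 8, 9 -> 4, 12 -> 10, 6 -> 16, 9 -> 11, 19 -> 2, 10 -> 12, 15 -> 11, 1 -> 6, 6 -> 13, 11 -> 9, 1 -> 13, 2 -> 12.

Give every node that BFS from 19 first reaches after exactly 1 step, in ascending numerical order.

Level 0: 19
Level 1: 2, 6, 8, 18
Level 2: 3, 5, 7, 9, 12, 13, 14, 16
Level 3: 1, 4, 10, 11, 15, 17, 20

2, 6, 8, 18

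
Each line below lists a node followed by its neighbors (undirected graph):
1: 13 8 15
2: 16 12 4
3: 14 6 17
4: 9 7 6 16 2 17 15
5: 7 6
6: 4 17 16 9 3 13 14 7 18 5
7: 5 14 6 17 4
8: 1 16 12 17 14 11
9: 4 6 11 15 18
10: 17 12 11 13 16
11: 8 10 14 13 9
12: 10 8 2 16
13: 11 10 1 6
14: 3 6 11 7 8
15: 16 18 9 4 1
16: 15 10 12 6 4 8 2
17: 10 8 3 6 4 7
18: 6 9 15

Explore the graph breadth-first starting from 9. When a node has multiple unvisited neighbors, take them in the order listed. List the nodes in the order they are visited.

9 -> 4 -> 6 -> 11 -> 15 -> 18 -> 7 -> 16 -> 2 -> 17 -> 3 -> 13 -> 14 -> 5 -> 8 -> 10 -> 1 -> 12

Visit 9; enqueue 4, 6, 11, 15, 18 → queue [4, 6, 11, 15, 18]
Visit 4; enqueue 7, 16, 2, 17 → queue [6, 11, 15, 18, 7, 16, 2, 17]
Visit 6; enqueue 3, 13, 14, 5 → queue [11, 15, 18, 7, 16, 2, 17, 3, 13, 14, 5]
Visit 11; enqueue 8, 10 → queue [15, 18, 7, 16, 2, 17, 3, 13, 14, 5, 8, 10]
Visit 15; enqueue 1 → queue [18, 7, 16, 2, 17, 3, 13, 14, 5, 8, 10, 1]
Visit 18 → queue [7, 16, 2, 17, 3, 13, 14, 5, 8, 10, 1]
Visit 7 → queue [16, 2, 17, 3, 13, 14, 5, 8, 10, 1]
Visit 16; enqueue 12 → queue [2, 17, 3, 13, 14, 5, 8, 10, 1, 12]
Visit 2 → queue [17, 3, 13, 14, 5, 8, 10, 1, 12]
Visit 17 → queue [3, 13, 14, 5, 8, 10, 1, 12]
Visit 3 → queue [13, 14, 5, 8, 10, 1, 12]
Visit 13 → queue [14, 5, 8, 10, 1, 12]
Visit 14 → queue [5, 8, 10, 1, 12]
Visit 5 → queue [8, 10, 1, 12]
Visit 8 → queue [10, 1, 12]
Visit 10 → queue [1, 12]
Visit 1 → queue [12]
Visit 12 → queue []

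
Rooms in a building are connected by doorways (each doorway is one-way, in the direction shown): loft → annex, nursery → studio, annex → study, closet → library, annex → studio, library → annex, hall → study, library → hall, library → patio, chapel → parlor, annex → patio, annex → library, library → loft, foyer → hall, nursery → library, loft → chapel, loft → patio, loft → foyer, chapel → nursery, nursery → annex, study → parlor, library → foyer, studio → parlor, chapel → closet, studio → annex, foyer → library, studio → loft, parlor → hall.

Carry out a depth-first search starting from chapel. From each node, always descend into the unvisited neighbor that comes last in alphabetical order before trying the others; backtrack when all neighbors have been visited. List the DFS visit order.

chapel, parlor, hall, study, nursery, studio, loft, patio, foyer, library, annex, closet

Visit chapel
chapel → parlor
parlor → hall
hall → study
chapel → nursery
nursery → studio
studio → loft
loft → patio
loft → foyer
foyer → library
library → annex
chapel → closet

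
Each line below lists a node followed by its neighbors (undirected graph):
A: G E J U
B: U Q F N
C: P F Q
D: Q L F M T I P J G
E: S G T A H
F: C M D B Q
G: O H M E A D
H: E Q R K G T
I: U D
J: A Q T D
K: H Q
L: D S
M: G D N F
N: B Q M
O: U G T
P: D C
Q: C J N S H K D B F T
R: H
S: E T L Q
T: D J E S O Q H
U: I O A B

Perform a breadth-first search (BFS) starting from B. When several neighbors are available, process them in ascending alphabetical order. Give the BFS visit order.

B, F, N, Q, U, C, D, M, H, J, K, S, T, A, I, O, P, G, L, E, R

Visit B; enqueue F, N, Q, U → queue [F, N, Q, U]
Visit F; enqueue C, D, M → queue [N, Q, U, C, D, M]
Visit N → queue [Q, U, C, D, M]
Visit Q; enqueue H, J, K, S, T → queue [U, C, D, M, H, J, K, S, T]
Visit U; enqueue A, I, O → queue [C, D, M, H, J, K, S, T, A, I, O]
Visit C; enqueue P → queue [D, M, H, J, K, S, T, A, I, O, P]
Visit D; enqueue G, L → queue [M, H, J, K, S, T, A, I, O, P, G, L]
Visit M → queue [H, J, K, S, T, A, I, O, P, G, L]
Visit H; enqueue E, R → queue [J, K, S, T, A, I, O, P, G, L, E, R]
Visit J → queue [K, S, T, A, I, O, P, G, L, E, R]
Visit K → queue [S, T, A, I, O, P, G, L, E, R]
Visit S → queue [T, A, I, O, P, G, L, E, R]
Visit T → queue [A, I, O, P, G, L, E, R]
Visit A → queue [I, O, P, G, L, E, R]
Visit I → queue [O, P, G, L, E, R]
Visit O → queue [P, G, L, E, R]
Visit P → queue [G, L, E, R]
Visit G → queue [L, E, R]
Visit L → queue [E, R]
Visit E → queue [R]
Visit R → queue []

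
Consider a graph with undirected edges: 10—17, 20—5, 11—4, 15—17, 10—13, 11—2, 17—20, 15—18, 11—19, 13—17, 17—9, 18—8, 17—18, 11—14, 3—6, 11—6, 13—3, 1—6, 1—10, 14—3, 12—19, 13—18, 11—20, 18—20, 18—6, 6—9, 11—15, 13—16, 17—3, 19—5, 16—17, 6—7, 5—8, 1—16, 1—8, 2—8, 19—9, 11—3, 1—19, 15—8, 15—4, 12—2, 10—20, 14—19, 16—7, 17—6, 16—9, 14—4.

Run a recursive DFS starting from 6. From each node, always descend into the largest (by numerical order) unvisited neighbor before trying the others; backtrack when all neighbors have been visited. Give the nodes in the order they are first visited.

6, 18, 20, 17, 16, 13, 10, 1, 19, 14, 11, 15, 8, 5, 2, 12, 4, 3, 9, 7

Visit 6
6 → 18
18 → 20
20 → 17
17 → 16
16 → 13
13 → 10
10 → 1
1 → 19
19 → 14
14 → 11
11 → 15
15 → 8
8 → 5
8 → 2
2 → 12
15 → 4
11 → 3
19 → 9
16 → 7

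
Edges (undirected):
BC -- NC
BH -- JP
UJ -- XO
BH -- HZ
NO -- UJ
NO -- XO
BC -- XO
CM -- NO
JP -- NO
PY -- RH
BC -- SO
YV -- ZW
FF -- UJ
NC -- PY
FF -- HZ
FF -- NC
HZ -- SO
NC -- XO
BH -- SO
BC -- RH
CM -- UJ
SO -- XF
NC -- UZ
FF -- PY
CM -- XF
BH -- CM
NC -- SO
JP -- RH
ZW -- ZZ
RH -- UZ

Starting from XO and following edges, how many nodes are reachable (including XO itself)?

15

BFS from XO visits: XO, BC, NC, NO, UJ, RH, SO, FF, PY, UZ, CM, JP, BH, HZ, XF
Reachable nodes: 15 of 18 total.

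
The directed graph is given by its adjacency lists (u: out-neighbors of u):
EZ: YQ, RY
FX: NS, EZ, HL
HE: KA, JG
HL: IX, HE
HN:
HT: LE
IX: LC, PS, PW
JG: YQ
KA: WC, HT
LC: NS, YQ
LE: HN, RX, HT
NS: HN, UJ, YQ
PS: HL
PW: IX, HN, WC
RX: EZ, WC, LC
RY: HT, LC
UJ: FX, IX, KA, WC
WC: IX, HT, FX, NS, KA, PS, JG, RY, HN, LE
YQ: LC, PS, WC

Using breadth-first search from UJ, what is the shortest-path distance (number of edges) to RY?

2

Level 0: UJ
Level 1: FX, IX, KA, WC
Level 2: EZ, HL, HN, HT, JG, LC, LE, NS, PS, PW, RY
Level 3: HE, RX, YQ
RY first appears at level 2.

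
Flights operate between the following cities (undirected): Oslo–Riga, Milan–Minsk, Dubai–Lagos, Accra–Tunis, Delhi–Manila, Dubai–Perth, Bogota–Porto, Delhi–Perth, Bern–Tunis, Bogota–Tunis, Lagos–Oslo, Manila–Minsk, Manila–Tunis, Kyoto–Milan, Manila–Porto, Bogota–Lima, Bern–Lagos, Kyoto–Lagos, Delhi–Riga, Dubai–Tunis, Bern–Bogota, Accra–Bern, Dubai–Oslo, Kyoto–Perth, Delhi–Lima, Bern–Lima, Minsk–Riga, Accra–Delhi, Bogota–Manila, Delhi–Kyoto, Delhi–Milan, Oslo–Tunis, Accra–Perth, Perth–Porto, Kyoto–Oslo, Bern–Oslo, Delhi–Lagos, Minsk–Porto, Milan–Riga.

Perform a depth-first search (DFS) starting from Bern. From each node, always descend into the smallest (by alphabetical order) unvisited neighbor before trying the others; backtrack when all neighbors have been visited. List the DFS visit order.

Bern Accra Delhi Kyoto Lagos Dubai Oslo Riga Milan Minsk Manila Bogota Lima Porto Perth Tunis

Visit Bern
Bern → Accra
Accra → Delhi
Delhi → Kyoto
Kyoto → Lagos
Lagos → Dubai
Dubai → Oslo
Oslo → Riga
Riga → Milan
Milan → Minsk
Minsk → Manila
Manila → Bogota
Bogota → Lima
Bogota → Porto
Porto → Perth
Bogota → Tunis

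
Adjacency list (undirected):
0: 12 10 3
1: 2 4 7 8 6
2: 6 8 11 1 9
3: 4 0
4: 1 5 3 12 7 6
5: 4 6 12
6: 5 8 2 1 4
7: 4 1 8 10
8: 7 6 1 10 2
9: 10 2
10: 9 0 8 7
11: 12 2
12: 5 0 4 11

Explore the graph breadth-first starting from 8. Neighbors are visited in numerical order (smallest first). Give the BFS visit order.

8 → 1 → 2 → 6 → 7 → 10 → 4 → 9 → 11 → 5 → 0 → 3 → 12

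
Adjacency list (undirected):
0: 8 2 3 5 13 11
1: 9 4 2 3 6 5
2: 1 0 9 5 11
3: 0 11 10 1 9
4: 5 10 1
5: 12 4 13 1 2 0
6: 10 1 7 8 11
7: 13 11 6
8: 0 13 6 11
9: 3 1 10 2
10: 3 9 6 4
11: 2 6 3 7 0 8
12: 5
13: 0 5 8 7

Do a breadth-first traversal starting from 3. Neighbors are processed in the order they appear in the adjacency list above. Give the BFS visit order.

3, 0, 11, 10, 1, 9, 8, 2, 5, 13, 6, 7, 4, 12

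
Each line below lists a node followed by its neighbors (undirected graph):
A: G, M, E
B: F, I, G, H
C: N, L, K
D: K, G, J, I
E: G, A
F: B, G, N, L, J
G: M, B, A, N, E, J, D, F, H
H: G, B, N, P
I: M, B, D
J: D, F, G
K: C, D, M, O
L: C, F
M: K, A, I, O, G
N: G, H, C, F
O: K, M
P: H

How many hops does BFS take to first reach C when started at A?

Level 0: A
Level 1: E, G, M
Level 2: B, D, F, H, I, J, K, N, O
Level 3: C, L, P
C first appears at level 3.

3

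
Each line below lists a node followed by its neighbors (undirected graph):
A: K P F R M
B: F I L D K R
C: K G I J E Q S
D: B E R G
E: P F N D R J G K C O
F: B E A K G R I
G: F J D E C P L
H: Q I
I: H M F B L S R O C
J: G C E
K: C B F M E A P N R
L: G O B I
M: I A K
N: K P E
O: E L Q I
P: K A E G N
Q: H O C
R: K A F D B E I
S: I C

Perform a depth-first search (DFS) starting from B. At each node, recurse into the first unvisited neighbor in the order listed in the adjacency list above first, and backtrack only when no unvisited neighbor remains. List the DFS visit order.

Visit B
B → F
F → E
E → P
P → K
K → C
C → G
G → J
G → D
D → R
R → A
A → M
M → I
I → H
H → Q
Q → O
O → L
I → S
K → N

B, F, E, P, K, C, G, J, D, R, A, M, I, H, Q, O, L, S, N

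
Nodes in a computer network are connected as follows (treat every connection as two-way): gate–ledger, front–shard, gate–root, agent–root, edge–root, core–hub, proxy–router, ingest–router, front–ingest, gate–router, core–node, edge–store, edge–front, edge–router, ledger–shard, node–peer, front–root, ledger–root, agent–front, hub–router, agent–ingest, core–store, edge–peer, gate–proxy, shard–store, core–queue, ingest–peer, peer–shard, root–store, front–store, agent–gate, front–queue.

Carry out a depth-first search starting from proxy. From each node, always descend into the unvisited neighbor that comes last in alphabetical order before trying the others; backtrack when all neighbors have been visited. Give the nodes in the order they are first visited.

proxy, router, ingest, peer, shard, store, root, ledger, gate, agent, front, queue, core, node, hub, edge

Visit proxy
proxy → router
router → ingest
ingest → peer
peer → shard
shard → store
store → root
root → ledger
ledger → gate
gate → agent
agent → front
front → queue
queue → core
core → node
core → hub
front → edge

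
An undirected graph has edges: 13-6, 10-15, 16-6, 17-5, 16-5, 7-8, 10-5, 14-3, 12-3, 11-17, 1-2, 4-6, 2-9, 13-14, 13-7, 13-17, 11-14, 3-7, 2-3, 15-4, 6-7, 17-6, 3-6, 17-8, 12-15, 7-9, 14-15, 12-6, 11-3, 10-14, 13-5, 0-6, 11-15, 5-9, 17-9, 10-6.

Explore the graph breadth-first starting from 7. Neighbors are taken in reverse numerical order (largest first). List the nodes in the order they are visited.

7, 13, 9, 8, 6, 3, 17, 14, 5, 2, 16, 12, 10, 4, 0, 11, 15, 1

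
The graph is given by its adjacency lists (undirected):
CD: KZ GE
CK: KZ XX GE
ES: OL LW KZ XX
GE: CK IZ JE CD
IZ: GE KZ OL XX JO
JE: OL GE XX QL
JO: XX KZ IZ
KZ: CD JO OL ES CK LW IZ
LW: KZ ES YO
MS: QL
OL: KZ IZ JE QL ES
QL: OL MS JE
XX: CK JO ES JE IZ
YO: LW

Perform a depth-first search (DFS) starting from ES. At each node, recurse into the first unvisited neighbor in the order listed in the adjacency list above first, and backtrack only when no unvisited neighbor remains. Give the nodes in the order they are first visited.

Visit ES
ES → OL
OL → KZ
KZ → CD
CD → GE
GE → CK
CK → XX
XX → JO
JO → IZ
XX → JE
JE → QL
QL → MS
KZ → LW
LW → YO

ES → OL → KZ → CD → GE → CK → XX → JO → IZ → JE → QL → MS → LW → YO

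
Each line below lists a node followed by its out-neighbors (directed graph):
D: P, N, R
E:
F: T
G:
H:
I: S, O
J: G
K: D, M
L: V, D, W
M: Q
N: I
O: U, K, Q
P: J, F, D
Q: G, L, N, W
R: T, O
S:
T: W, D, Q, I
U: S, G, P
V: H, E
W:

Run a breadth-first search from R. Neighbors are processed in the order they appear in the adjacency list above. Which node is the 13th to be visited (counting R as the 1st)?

Visit R; enqueue T, O → queue [T, O]
Visit T; enqueue W, D, Q, I → queue [O, W, D, Q, I]
Visit O; enqueue U, K → queue [W, D, Q, I, U, K]
Visit W → queue [D, Q, I, U, K]
Visit D; enqueue P, N → queue [Q, I, U, K, P, N]
Visit Q; enqueue G, L → queue [I, U, K, P, N, G, L]
Visit I; enqueue S → queue [U, K, P, N, G, L, S]
Visit U → queue [K, P, N, G, L, S]
Visit K; enqueue M → queue [P, N, G, L, S, M]
Visit P; enqueue J, F → queue [N, G, L, S, M, J, F]
Visit N → queue [G, L, S, M, J, F]
Visit G → queue [L, S, M, J, F]
Visit L; enqueue V → queue [S, M, J, F, V]
Visit S → queue [M, J, F, V]
Visit M → queue [J, F, V]
Visit J → queue [F, V]
Visit F → queue [V]
Visit V; enqueue H, E → queue [H, E]
Visit H → queue [E]
Visit E → queue []

Visit order: R, T, O, W, D, Q, I, U, K, P, N, G, L, S, M, J, F, V, H, E

L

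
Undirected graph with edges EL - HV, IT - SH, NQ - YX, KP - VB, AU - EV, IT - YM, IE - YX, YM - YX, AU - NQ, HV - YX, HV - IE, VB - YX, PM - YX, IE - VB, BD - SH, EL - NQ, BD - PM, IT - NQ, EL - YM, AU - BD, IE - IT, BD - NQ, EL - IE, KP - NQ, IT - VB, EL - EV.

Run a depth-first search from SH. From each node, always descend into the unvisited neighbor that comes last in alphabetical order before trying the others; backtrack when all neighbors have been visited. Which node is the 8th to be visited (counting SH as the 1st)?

Visit SH
SH → IT
IT → YM
YM → YX
YX → VB
VB → KP
KP → NQ
NQ → EL
EL → IE
IE → HV
EL → EV
EV → AU
AU → BD
BD → PM

Visit order: SH, IT, YM, YX, VB, KP, NQ, EL, IE, HV, EV, AU, BD, PM

EL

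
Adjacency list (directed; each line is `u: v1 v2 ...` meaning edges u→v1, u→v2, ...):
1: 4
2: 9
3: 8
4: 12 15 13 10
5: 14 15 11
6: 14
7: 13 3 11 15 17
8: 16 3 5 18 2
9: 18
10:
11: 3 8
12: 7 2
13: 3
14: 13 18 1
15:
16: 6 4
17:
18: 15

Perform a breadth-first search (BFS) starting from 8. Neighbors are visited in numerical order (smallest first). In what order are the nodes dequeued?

8 2 3 5 16 18 9 11 14 15 4 6 1 13 10 12 7 17

Visit 8; enqueue 2, 3, 5, 16, 18 → queue [2, 3, 5, 16, 18]
Visit 2; enqueue 9 → queue [3, 5, 16, 18, 9]
Visit 3 → queue [5, 16, 18, 9]
Visit 5; enqueue 11, 14, 15 → queue [16, 18, 9, 11, 14, 15]
Visit 16; enqueue 4, 6 → queue [18, 9, 11, 14, 15, 4, 6]
Visit 18 → queue [9, 11, 14, 15, 4, 6]
Visit 9 → queue [11, 14, 15, 4, 6]
Visit 11 → queue [14, 15, 4, 6]
Visit 14; enqueue 1, 13 → queue [15, 4, 6, 1, 13]
Visit 15 → queue [4, 6, 1, 13]
Visit 4; enqueue 10, 12 → queue [6, 1, 13, 10, 12]
Visit 6 → queue [1, 13, 10, 12]
Visit 1 → queue [13, 10, 12]
Visit 13 → queue [10, 12]
Visit 10 → queue [12]
Visit 12; enqueue 7 → queue [7]
Visit 7; enqueue 17 → queue [17]
Visit 17 → queue []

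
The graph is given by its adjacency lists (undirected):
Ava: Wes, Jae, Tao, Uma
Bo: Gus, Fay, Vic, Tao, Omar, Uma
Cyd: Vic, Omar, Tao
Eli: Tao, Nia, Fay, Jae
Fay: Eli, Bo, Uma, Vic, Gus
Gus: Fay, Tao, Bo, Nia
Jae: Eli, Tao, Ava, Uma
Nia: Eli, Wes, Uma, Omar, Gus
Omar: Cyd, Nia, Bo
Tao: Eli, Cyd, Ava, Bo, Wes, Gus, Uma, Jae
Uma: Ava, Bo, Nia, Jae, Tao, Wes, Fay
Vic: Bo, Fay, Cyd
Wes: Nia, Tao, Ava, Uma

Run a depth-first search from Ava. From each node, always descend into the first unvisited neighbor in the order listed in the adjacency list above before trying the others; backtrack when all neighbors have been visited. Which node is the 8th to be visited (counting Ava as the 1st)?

Visit Ava
Ava → Wes
Wes → Nia
Nia → Eli
Eli → Tao
Tao → Cyd
Cyd → Vic
Vic → Bo
Bo → Gus
Gus → Fay
Fay → Uma
Uma → Jae
Bo → Omar

Visit order: Ava, Wes, Nia, Eli, Tao, Cyd, Vic, Bo, Gus, Fay, Uma, Jae, Omar

Bo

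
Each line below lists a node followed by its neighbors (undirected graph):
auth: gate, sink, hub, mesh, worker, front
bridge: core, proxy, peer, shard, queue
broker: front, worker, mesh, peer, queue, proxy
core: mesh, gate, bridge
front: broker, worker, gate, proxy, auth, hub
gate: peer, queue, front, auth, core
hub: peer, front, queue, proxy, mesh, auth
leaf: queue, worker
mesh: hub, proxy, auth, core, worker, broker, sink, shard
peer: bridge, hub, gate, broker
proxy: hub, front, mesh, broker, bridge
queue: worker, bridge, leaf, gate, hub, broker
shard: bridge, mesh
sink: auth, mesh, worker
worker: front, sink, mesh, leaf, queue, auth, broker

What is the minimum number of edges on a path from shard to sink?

2

Level 0: shard
Level 1: bridge, mesh
Level 2: auth, broker, core, hub, peer, proxy, queue, sink, worker
Level 3: front, gate, leaf
sink first appears at level 2.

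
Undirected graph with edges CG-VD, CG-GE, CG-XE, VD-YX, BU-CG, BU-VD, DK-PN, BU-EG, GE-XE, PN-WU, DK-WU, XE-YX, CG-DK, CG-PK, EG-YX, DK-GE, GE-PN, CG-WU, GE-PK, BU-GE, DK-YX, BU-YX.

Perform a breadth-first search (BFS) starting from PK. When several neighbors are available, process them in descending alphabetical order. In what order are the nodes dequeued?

PK -> GE -> CG -> XE -> PN -> DK -> BU -> WU -> VD -> YX -> EG

Visit PK; enqueue GE, CG → queue [GE, CG]
Visit GE; enqueue XE, PN, DK, BU → queue [CG, XE, PN, DK, BU]
Visit CG; enqueue WU, VD → queue [XE, PN, DK, BU, WU, VD]
Visit XE; enqueue YX → queue [PN, DK, BU, WU, VD, YX]
Visit PN → queue [DK, BU, WU, VD, YX]
Visit DK → queue [BU, WU, VD, YX]
Visit BU; enqueue EG → queue [WU, VD, YX, EG]
Visit WU → queue [VD, YX, EG]
Visit VD → queue [YX, EG]
Visit YX → queue [EG]
Visit EG → queue []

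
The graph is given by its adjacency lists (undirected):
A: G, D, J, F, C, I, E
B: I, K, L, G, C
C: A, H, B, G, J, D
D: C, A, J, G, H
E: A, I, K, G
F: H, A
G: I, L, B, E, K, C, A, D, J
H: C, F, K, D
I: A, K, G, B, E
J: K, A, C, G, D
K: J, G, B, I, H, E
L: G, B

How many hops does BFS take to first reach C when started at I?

Level 0: I
Level 1: A, B, E, G, K
Level 2: C, D, F, H, J, L
C first appears at level 2.

2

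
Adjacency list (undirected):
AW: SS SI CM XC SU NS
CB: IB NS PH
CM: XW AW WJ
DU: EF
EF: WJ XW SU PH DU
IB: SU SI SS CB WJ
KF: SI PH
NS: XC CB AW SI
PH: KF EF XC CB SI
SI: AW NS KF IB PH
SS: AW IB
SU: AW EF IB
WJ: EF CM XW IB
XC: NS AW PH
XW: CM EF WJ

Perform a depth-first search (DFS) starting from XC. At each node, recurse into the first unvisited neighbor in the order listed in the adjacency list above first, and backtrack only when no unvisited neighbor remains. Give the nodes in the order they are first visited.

XC → NS → CB → IB → SU → AW → SS → SI → KF → PH → EF → WJ → CM → XW → DU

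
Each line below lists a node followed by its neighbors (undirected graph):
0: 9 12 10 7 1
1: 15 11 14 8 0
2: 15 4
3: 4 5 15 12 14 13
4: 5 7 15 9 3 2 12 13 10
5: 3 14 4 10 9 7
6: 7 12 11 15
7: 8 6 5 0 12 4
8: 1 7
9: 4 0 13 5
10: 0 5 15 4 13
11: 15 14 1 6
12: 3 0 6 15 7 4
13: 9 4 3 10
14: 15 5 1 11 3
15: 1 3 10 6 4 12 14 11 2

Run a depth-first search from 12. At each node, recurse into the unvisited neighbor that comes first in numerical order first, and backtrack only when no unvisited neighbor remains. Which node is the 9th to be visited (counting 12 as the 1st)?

3

Visit 12
12 → 0
0 → 1
1 → 8
8 → 7
7 → 4
4 → 2
2 → 15
15 → 3
3 → 5
5 → 9
9 → 13
13 → 10
5 → 14
14 → 11
11 → 6

Visit order: 12, 0, 1, 8, 7, 4, 2, 15, 3, 5, 9, 13, 10, 14, 11, 6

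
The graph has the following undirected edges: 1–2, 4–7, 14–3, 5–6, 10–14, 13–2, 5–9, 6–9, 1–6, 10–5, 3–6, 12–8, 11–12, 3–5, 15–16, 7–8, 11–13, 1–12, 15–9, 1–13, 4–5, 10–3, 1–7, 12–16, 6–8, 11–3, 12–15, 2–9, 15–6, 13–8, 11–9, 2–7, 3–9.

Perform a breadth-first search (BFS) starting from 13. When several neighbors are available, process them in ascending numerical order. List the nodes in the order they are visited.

Visit 13; enqueue 1, 2, 8, 11 → queue [1, 2, 8, 11]
Visit 1; enqueue 6, 7, 12 → queue [2, 8, 11, 6, 7, 12]
Visit 2; enqueue 9 → queue [8, 11, 6, 7, 12, 9]
Visit 8 → queue [11, 6, 7, 12, 9]
Visit 11; enqueue 3 → queue [6, 7, 12, 9, 3]
Visit 6; enqueue 5, 15 → queue [7, 12, 9, 3, 5, 15]
Visit 7; enqueue 4 → queue [12, 9, 3, 5, 15, 4]
Visit 12; enqueue 16 → queue [9, 3, 5, 15, 4, 16]
Visit 9 → queue [3, 5, 15, 4, 16]
Visit 3; enqueue 10, 14 → queue [5, 15, 4, 16, 10, 14]
Visit 5 → queue [15, 4, 16, 10, 14]
Visit 15 → queue [4, 16, 10, 14]
Visit 4 → queue [16, 10, 14]
Visit 16 → queue [10, 14]
Visit 10 → queue [14]
Visit 14 → queue []

13 → 1 → 2 → 8 → 11 → 6 → 7 → 12 → 9 → 3 → 5 → 15 → 4 → 16 → 10 → 14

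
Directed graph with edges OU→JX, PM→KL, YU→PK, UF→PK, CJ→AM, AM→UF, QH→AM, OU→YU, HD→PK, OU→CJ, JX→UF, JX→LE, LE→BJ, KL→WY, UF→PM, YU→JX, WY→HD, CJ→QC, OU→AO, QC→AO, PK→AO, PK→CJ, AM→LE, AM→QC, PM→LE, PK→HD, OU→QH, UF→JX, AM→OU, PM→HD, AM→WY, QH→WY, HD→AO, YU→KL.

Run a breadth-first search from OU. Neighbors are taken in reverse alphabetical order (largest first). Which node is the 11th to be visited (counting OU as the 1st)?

Visit OU; enqueue YU, QH, JX, CJ, AO → queue [YU, QH, JX, CJ, AO]
Visit YU; enqueue PK, KL → queue [QH, JX, CJ, AO, PK, KL]
Visit QH; enqueue WY, AM → queue [JX, CJ, AO, PK, KL, WY, AM]
Visit JX; enqueue UF, LE → queue [CJ, AO, PK, KL, WY, AM, UF, LE]
Visit CJ; enqueue QC → queue [AO, PK, KL, WY, AM, UF, LE, QC]
Visit AO → queue [PK, KL, WY, AM, UF, LE, QC]
Visit PK; enqueue HD → queue [KL, WY, AM, UF, LE, QC, HD]
Visit KL → queue [WY, AM, UF, LE, QC, HD]
Visit WY → queue [AM, UF, LE, QC, HD]
Visit AM → queue [UF, LE, QC, HD]
Visit UF; enqueue PM → queue [LE, QC, HD, PM]
Visit LE; enqueue BJ → queue [QC, HD, PM, BJ]
Visit QC → queue [HD, PM, BJ]
Visit HD → queue [PM, BJ]
Visit PM → queue [BJ]
Visit BJ → queue []

Visit order: OU, YU, QH, JX, CJ, AO, PK, KL, WY, AM, UF, LE, QC, HD, PM, BJ

UF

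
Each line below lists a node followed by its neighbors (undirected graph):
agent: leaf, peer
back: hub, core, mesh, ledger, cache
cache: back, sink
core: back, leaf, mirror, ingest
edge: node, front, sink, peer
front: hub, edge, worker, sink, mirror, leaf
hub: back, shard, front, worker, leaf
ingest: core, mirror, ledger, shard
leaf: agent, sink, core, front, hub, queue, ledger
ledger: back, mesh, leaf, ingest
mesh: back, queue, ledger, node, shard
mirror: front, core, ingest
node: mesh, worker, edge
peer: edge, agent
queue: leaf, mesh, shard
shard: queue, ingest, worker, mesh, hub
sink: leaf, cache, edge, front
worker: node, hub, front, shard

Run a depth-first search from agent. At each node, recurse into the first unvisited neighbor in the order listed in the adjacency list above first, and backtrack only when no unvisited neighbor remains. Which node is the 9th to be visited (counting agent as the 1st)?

Visit agent
agent → leaf
leaf → sink
sink → cache
cache → back
back → hub
hub → shard
shard → queue
queue → mesh
mesh → ledger
ledger → ingest
ingest → core
core → mirror
mirror → front
front → edge
edge → node
node → worker
edge → peer

Visit order: agent, leaf, sink, cache, back, hub, shard, queue, mesh, ledger, ingest, core, mirror, front, edge, node, worker, peer

mesh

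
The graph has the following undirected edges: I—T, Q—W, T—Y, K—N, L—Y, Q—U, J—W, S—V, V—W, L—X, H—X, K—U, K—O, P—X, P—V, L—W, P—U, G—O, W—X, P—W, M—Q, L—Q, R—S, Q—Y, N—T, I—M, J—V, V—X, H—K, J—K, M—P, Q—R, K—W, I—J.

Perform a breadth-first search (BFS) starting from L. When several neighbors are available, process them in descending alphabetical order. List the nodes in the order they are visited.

L, Y, X, W, Q, T, V, P, H, K, J, U, R, M, N, I, S, O, G

Visit L; enqueue Y, X, W, Q → queue [Y, X, W, Q]
Visit Y; enqueue T → queue [X, W, Q, T]
Visit X; enqueue V, P, H → queue [W, Q, T, V, P, H]
Visit W; enqueue K, J → queue [Q, T, V, P, H, K, J]
Visit Q; enqueue U, R, M → queue [T, V, P, H, K, J, U, R, M]
Visit T; enqueue N, I → queue [V, P, H, K, J, U, R, M, N, I]
Visit V; enqueue S → queue [P, H, K, J, U, R, M, N, I, S]
Visit P → queue [H, K, J, U, R, M, N, I, S]
Visit H → queue [K, J, U, R, M, N, I, S]
Visit K; enqueue O → queue [J, U, R, M, N, I, S, O]
Visit J → queue [U, R, M, N, I, S, O]
Visit U → queue [R, M, N, I, S, O]
Visit R → queue [M, N, I, S, O]
Visit M → queue [N, I, S, O]
Visit N → queue [I, S, O]
Visit I → queue [S, O]
Visit S → queue [O]
Visit O; enqueue G → queue [G]
Visit G → queue []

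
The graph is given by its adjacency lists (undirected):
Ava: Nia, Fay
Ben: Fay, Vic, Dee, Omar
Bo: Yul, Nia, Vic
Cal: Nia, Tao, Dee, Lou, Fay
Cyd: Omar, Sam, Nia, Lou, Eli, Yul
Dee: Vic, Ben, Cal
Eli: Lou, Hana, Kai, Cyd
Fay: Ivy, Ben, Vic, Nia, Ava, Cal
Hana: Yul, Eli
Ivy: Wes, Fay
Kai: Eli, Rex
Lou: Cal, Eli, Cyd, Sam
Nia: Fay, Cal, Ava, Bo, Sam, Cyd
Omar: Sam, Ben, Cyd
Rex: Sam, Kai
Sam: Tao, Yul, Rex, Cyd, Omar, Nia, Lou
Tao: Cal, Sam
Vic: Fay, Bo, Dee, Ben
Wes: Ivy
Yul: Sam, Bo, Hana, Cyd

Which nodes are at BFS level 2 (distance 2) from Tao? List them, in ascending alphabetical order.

Cyd, Dee, Fay, Lou, Nia, Omar, Rex, Yul

Level 0: Tao
Level 1: Cal, Sam
Level 2: Cyd, Dee, Fay, Lou, Nia, Omar, Rex, Yul
Level 3: Ava, Ben, Bo, Eli, Hana, Ivy, Kai, Vic
Level 4: Wes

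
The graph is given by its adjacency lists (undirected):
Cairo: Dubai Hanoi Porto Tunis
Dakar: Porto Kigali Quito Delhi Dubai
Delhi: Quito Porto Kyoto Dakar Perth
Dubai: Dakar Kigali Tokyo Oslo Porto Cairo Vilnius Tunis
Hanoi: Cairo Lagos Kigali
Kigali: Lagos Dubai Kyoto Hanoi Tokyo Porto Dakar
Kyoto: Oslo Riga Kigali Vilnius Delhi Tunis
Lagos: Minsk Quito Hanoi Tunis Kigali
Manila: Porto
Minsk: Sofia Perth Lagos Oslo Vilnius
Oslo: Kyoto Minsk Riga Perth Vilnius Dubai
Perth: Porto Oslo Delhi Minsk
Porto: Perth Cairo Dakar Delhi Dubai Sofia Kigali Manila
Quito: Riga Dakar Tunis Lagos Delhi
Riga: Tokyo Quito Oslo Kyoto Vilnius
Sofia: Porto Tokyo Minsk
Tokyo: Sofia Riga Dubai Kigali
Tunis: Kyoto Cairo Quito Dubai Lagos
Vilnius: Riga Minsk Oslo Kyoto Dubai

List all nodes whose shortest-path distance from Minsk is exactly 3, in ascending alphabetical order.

Cairo, Dakar, Manila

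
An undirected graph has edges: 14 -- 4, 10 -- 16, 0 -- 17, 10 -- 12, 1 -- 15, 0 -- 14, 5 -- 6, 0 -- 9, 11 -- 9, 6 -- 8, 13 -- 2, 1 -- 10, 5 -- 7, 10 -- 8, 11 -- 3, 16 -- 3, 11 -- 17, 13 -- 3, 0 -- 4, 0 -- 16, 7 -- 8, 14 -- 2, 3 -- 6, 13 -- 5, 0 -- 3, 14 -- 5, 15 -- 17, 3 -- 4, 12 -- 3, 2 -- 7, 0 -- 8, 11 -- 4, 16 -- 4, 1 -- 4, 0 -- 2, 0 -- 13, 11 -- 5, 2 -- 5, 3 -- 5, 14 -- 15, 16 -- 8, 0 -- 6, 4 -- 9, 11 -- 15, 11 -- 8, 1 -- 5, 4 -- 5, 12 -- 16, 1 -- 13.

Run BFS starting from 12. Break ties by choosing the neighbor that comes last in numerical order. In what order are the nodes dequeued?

12, 16, 10, 3, 8, 4, 0, 1, 13, 11, 6, 5, 7, 14, 9, 17, 2, 15

Visit 12; enqueue 16, 10, 3 → queue [16, 10, 3]
Visit 16; enqueue 8, 4, 0 → queue [10, 3, 8, 4, 0]
Visit 10; enqueue 1 → queue [3, 8, 4, 0, 1]
Visit 3; enqueue 13, 11, 6, 5 → queue [8, 4, 0, 1, 13, 11, 6, 5]
Visit 8; enqueue 7 → queue [4, 0, 1, 13, 11, 6, 5, 7]
Visit 4; enqueue 14, 9 → queue [0, 1, 13, 11, 6, 5, 7, 14, 9]
Visit 0; enqueue 17, 2 → queue [1, 13, 11, 6, 5, 7, 14, 9, 17, 2]
Visit 1; enqueue 15 → queue [13, 11, 6, 5, 7, 14, 9, 17, 2, 15]
Visit 13 → queue [11, 6, 5, 7, 14, 9, 17, 2, 15]
Visit 11 → queue [6, 5, 7, 14, 9, 17, 2, 15]
Visit 6 → queue [5, 7, 14, 9, 17, 2, 15]
Visit 5 → queue [7, 14, 9, 17, 2, 15]
Visit 7 → queue [14, 9, 17, 2, 15]
Visit 14 → queue [9, 17, 2, 15]
Visit 9 → queue [17, 2, 15]
Visit 17 → queue [2, 15]
Visit 2 → queue [15]
Visit 15 → queue []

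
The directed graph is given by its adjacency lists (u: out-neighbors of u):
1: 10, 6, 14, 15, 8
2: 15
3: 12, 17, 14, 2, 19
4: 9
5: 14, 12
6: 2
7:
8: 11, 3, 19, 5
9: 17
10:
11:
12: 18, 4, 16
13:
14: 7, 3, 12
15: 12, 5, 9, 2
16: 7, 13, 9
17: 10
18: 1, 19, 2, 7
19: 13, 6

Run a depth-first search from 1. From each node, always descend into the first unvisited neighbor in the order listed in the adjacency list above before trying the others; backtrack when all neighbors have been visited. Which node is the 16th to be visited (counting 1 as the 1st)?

14

Visit 1
1 → 10
1 → 6
6 → 2
2 → 15
15 → 12
12 → 18
18 → 19
19 → 13
18 → 7
12 → 4
4 → 9
9 → 17
12 → 16
15 → 5
5 → 14
14 → 3
1 → 8
8 → 11

Visit order: 1, 10, 6, 2, 15, 12, 18, 19, 13, 7, 4, 9, 17, 16, 5, 14, 3, 8, 11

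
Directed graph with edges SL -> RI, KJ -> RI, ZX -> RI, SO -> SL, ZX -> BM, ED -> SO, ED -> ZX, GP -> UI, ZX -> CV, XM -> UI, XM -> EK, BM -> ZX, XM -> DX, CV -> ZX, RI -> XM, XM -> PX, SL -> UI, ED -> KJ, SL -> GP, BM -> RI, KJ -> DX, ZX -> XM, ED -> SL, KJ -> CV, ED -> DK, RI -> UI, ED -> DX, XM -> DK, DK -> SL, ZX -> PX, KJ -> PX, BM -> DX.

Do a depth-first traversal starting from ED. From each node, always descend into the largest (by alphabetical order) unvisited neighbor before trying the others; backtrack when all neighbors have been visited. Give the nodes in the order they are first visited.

ED, ZX, XM, UI, PX, EK, DX, DK, SL, RI, GP, CV, BM, SO, KJ

Visit ED
ED → ZX
ZX → XM
XM → UI
XM → PX
XM → EK
XM → DX
XM → DK
DK → SL
SL → RI
SL → GP
ZX → CV
ZX → BM
ED → SO
ED → KJ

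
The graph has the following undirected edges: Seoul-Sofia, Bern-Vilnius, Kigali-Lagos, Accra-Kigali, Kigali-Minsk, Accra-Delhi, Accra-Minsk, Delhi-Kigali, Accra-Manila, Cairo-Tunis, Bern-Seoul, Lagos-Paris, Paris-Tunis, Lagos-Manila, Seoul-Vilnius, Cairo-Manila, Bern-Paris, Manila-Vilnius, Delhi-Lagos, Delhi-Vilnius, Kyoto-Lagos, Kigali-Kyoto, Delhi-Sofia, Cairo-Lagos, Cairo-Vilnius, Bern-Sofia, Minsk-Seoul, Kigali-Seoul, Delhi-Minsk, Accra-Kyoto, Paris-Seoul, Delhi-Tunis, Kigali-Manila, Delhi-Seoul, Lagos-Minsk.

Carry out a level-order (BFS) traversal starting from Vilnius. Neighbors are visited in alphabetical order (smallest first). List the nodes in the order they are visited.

Vilnius, Bern, Cairo, Delhi, Manila, Seoul, Paris, Sofia, Lagos, Tunis, Accra, Kigali, Minsk, Kyoto

Visit Vilnius; enqueue Bern, Cairo, Delhi, Manila, Seoul → queue [Bern, Cairo, Delhi, Manila, Seoul]
Visit Bern; enqueue Paris, Sofia → queue [Cairo, Delhi, Manila, Seoul, Paris, Sofia]
Visit Cairo; enqueue Lagos, Tunis → queue [Delhi, Manila, Seoul, Paris, Sofia, Lagos, Tunis]
Visit Delhi; enqueue Accra, Kigali, Minsk → queue [Manila, Seoul, Paris, Sofia, Lagos, Tunis, Accra, Kigali, Minsk]
Visit Manila → queue [Seoul, Paris, Sofia, Lagos, Tunis, Accra, Kigali, Minsk]
Visit Seoul → queue [Paris, Sofia, Lagos, Tunis, Accra, Kigali, Minsk]
Visit Paris → queue [Sofia, Lagos, Tunis, Accra, Kigali, Minsk]
Visit Sofia → queue [Lagos, Tunis, Accra, Kigali, Minsk]
Visit Lagos; enqueue Kyoto → queue [Tunis, Accra, Kigali, Minsk, Kyoto]
Visit Tunis → queue [Accra, Kigali, Minsk, Kyoto]
Visit Accra → queue [Kigali, Minsk, Kyoto]
Visit Kigali → queue [Minsk, Kyoto]
Visit Minsk → queue [Kyoto]
Visit Kyoto → queue []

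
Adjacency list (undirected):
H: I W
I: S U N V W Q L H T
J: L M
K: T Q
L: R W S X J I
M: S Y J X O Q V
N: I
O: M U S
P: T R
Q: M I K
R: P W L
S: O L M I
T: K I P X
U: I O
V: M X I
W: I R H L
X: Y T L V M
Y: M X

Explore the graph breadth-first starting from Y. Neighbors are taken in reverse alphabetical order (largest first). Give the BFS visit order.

Y X M V T L S Q O J I P K W R U N H

Visit Y; enqueue X, M → queue [X, M]
Visit X; enqueue V, T, L → queue [M, V, T, L]
Visit M; enqueue S, Q, O, J → queue [V, T, L, S, Q, O, J]
Visit V; enqueue I → queue [T, L, S, Q, O, J, I]
Visit T; enqueue P, K → queue [L, S, Q, O, J, I, P, K]
Visit L; enqueue W, R → queue [S, Q, O, J, I, P, K, W, R]
Visit S → queue [Q, O, J, I, P, K, W, R]
Visit Q → queue [O, J, I, P, K, W, R]
Visit O; enqueue U → queue [J, I, P, K, W, R, U]
Visit J → queue [I, P, K, W, R, U]
Visit I; enqueue N, H → queue [P, K, W, R, U, N, H]
Visit P → queue [K, W, R, U, N, H]
Visit K → queue [W, R, U, N, H]
Visit W → queue [R, U, N, H]
Visit R → queue [U, N, H]
Visit U → queue [N, H]
Visit N → queue [H]
Visit H → queue []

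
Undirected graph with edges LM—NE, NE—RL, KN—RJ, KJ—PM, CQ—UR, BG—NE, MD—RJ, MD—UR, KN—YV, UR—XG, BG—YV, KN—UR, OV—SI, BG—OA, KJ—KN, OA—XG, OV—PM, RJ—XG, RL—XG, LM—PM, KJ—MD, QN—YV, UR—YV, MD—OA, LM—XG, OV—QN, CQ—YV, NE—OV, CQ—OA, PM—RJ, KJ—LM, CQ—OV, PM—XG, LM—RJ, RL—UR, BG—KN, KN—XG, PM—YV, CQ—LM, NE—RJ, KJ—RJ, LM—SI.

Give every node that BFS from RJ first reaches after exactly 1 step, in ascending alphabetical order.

KJ, KN, LM, MD, NE, PM, XG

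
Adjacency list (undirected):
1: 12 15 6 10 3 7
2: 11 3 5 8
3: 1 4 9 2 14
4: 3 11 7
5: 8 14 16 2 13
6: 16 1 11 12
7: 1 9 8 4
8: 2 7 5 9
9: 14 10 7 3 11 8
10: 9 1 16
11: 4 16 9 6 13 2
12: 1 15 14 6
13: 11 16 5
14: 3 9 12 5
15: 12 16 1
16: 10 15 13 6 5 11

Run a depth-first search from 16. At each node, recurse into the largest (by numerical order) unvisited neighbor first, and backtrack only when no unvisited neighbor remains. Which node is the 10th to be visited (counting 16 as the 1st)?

7

Visit 16
16 → 15
15 → 12
12 → 14
14 → 9
9 → 11
11 → 13
13 → 5
5 → 8
8 → 7
7 → 4
4 → 3
3 → 2
3 → 1
1 → 10
1 → 6

Visit order: 16, 15, 12, 14, 9, 11, 13, 5, 8, 7, 4, 3, 2, 1, 10, 6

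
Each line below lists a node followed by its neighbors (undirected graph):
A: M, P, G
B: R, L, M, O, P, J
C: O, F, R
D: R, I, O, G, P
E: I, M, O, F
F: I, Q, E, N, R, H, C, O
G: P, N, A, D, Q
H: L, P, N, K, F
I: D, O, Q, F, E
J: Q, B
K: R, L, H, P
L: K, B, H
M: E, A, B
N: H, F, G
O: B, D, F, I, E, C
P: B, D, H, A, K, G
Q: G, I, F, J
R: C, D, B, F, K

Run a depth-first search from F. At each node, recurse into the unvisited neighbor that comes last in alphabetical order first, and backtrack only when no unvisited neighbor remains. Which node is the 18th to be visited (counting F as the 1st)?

L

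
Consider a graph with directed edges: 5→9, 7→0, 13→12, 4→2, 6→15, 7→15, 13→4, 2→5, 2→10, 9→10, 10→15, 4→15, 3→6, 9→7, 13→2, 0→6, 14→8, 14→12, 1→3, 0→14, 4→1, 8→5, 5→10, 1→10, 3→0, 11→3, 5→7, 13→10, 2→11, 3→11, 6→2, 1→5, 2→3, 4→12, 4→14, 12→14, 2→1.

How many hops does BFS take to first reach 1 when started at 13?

Level 0: 13
Level 1: 2, 4, 10, 12
Level 2: 1, 3, 5, 11, 14, 15
Level 3: 0, 6, 7, 8, 9
1 first appears at level 2.

2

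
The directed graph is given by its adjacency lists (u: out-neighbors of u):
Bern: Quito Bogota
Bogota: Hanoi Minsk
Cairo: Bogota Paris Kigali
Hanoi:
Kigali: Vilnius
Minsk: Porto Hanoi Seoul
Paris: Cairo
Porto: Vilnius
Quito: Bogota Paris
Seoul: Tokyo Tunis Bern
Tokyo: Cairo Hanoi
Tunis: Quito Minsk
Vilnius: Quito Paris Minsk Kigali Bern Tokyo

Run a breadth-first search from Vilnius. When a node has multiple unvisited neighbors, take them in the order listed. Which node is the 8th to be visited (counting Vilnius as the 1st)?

Bogota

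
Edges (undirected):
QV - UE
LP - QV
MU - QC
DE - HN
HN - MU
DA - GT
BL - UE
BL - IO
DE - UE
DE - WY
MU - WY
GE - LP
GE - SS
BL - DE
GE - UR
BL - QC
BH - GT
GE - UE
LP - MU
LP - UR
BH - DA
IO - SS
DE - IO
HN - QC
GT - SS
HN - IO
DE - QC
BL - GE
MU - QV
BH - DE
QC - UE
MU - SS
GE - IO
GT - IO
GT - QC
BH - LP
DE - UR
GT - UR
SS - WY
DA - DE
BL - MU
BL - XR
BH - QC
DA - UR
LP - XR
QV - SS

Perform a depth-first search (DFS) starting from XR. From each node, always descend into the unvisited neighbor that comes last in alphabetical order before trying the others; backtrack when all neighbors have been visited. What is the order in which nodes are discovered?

Visit XR
XR → LP
LP → UR
UR → GT
GT → SS
SS → WY
WY → MU
MU → QV
QV → UE
UE → QC
QC → HN
HN → IO
IO → GE
GE → BL
BL → DE
DE → DA
DA → BH

XR, LP, UR, GT, SS, WY, MU, QV, UE, QC, HN, IO, GE, BL, DE, DA, BH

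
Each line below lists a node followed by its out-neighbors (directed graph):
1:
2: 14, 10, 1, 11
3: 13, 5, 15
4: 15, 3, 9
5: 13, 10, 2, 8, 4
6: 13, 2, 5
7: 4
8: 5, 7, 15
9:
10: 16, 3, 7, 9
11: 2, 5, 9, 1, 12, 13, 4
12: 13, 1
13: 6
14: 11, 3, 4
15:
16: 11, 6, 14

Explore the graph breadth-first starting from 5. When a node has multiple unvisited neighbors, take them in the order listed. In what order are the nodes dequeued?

Visit 5; enqueue 13, 10, 2, 8, 4 → queue [13, 10, 2, 8, 4]
Visit 13; enqueue 6 → queue [10, 2, 8, 4, 6]
Visit 10; enqueue 16, 3, 7, 9 → queue [2, 8, 4, 6, 16, 3, 7, 9]
Visit 2; enqueue 14, 1, 11 → queue [8, 4, 6, 16, 3, 7, 9, 14, 1, 11]
Visit 8; enqueue 15 → queue [4, 6, 16, 3, 7, 9, 14, 1, 11, 15]
Visit 4 → queue [6, 16, 3, 7, 9, 14, 1, 11, 15]
Visit 6 → queue [16, 3, 7, 9, 14, 1, 11, 15]
Visit 16 → queue [3, 7, 9, 14, 1, 11, 15]
Visit 3 → queue [7, 9, 14, 1, 11, 15]
Visit 7 → queue [9, 14, 1, 11, 15]
Visit 9 → queue [14, 1, 11, 15]
Visit 14 → queue [1, 11, 15]
Visit 1 → queue [11, 15]
Visit 11; enqueue 12 → queue [15, 12]
Visit 15 → queue [12]
Visit 12 → queue []

5 -> 13 -> 10 -> 2 -> 8 -> 4 -> 6 -> 16 -> 3 -> 7 -> 9 -> 14 -> 1 -> 11 -> 15 -> 12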